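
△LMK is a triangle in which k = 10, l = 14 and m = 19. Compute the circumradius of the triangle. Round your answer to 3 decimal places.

By the law of cosines, cos L = (m² + k² − l²) / (2·m·k) ≈ 0.69737, so ∠L ≈ 45.78°.
Circumradius = l/(2 sin L) ≈ 9.7668.

R ≈ 9.767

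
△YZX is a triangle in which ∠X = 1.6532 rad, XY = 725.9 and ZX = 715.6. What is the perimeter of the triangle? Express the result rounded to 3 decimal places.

By the law of cosines, YZ² = ZX² + XY² − 2·ZX·XY·cos X = 1.1245e+06, so YZ ≈ 1060.4.
Semiperimeter s = (715.6+725.9+1060.4)/2 = 1251.
Perimeter = 715.6 + 725.9 + 1060.4 = 2501.9.

2501.937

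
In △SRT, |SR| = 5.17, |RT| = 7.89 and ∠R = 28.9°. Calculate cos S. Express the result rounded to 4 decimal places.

-0.4146

By the law of cosines, |TS|² = |SR|² + |RT|² − 2·|SR|·|RT|·cos R = 17.558, so |TS| ≈ 4.1903.
Law of cosines again: cos S = (|TS|² + |SR|² − |RT|²)/(2·|TS|·|SR|) ≈ -0.41463, so ∠S ≈ 114.50°.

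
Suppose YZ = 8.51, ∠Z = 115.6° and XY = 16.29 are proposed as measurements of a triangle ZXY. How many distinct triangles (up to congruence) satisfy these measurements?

YZ·sin Z = 8.51·sin(115.6°) ≈ 7.675.
Since ∠Z is not acute, a triangle exists only if XY > YZ; here XY > YZ, so there is exactly one triangle.

1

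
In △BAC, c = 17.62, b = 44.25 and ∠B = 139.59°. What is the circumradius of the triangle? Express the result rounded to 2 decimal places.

Law of sines: sin C = c·sin B/b ≈ 0.25813.
Since b ≥ c, only the acute value applies: ∠C ≈ 14.96°.
Then ∠A = 180° − ∠B − ∠C ≈ 25.45°.
Law of sines gives a = b·sin A/sin B ≈ 29.334.
Circumradius = b/(2 sin B) ≈ 34.13.

34.13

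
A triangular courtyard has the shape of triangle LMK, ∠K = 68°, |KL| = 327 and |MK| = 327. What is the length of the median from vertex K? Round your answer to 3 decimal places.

By the law of cosines, |LM|² = |MK|² + |KL|² − 2·|MK|·|KL|·cos K = 1.3375e+05, so |LM| ≈ 365.71.
Median from K: ½√(2·|MK|² + 2·|KL|² − |LM|²) ≈ 271.1.

m_K ≈ 271.095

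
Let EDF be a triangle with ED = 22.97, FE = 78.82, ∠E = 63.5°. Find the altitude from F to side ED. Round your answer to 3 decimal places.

By the law of cosines, DF² = FE² + ED² − 2·FE·ED·cos E = 5124.5, so DF ≈ 71.586.
Area = ½·FE·ED·sin E ≈ 810.14.
The altitude from F has length 2·area/ED ≈ 70.539.

70.539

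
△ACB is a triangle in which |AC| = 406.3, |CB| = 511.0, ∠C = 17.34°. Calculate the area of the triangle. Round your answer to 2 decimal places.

Area = ½·|AC|·|CB|·sin C ≈ 30940.

area ≈ 30939.57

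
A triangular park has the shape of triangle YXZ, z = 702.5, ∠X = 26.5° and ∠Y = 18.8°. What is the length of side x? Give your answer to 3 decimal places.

440.988

The third angle is ∠Z = 180° − ∠Y − ∠X = 134.70°.
Law of sines: x = z·sin X/sin Z ≈ 440.99.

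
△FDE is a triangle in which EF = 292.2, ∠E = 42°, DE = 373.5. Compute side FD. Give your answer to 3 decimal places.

250.348

By the law of cosines, FD² = DE² + EF² − 2·DE·EF·cos E = 62674, so FD ≈ 250.35.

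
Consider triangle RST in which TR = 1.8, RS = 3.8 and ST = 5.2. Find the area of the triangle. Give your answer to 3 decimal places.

Semiperimeter s = (5.2 + 1.8 + 3.8)/2 = 5.4.
Heron's formula: area = √(5.4·0.2·3.6·1.6) ≈ 2.4942.

2.494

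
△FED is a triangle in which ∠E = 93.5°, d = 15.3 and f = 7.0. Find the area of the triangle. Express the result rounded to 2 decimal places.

area ≈ 53.45

Area = ½·d·f·sin E ≈ 53.45.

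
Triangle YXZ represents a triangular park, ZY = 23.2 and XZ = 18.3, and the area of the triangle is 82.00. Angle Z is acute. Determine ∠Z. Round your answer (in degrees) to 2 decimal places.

∠Z ≈ 22.72°

From area = ½·XZ·ZY·sin Z, we get sin Z = 2·area/(XZ·ZY) ≈ 0.38628.
Taking the acute solution, ∠Z ≈ 22.72°.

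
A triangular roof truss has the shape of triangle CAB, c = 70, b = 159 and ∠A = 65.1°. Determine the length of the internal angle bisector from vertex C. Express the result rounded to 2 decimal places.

t_C ≈ 147.36

By the law of cosines, a² = b² + c² − 2·b·c·cos A = 20809, so a ≈ 144.25.
Law of cosines again: cos C = (a² + b² − c²)/(2·a·b) ≈ 0.89792, so ∠C ≈ 26.11°.
The bisector from C has length 2·a·b·cos(∠C/2)/(a+b) ≈ 147.36.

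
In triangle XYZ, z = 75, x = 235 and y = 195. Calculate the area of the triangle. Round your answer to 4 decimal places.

area ≈ 6715.5690

Semiperimeter s = (235 + 195 + 75)/2 = 252.5.
Heron's formula: area = √(252.5·17.5·57.5·177.5) ≈ 6715.6.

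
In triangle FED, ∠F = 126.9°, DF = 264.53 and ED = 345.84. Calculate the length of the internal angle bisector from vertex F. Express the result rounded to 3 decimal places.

71.554

Law of sines: sin E = DF·sin F/ED ≈ 0.61167.
Since ED ≥ DF, only the acute value applies: ∠E ≈ 37.71°.
Then ∠D = 180° − ∠F − ∠E ≈ 15.39°.
Law of sines gives FE = ED·sin D/sin F ≈ 114.77.
The bisector from F has length 2·DF·FE·cos(∠F/2)/(DF+FE) ≈ 71.554.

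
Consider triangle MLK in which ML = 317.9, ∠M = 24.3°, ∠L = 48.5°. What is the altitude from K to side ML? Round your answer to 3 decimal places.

102.566

The third angle is ∠K = 180° − ∠M − ∠L = 107.20°.
Law of sines: LK = ML·sin M/sin K ≈ 136.94.
Law of sines: KM = ML·sin L/sin K ≈ 249.24.
Area = ½·ML·LK·sin L ≈ 16303.
The altitude from K has length 2·area/ML ≈ 102.57.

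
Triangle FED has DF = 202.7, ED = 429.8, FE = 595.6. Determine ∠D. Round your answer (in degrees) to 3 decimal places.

By the law of cosines, cos D = (ED² + DF² − FE²) / (2·ED·DF) ≈ -0.73992, so ∠D ≈ 137.72°.

∠D ≈ 137.724°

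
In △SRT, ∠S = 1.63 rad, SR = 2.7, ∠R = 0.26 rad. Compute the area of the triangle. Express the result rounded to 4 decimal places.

0.9852

The third angle is ∠T = π − ∠S − ∠R = 1.252 rad.
Law of sines: RT = SR·sin S/sin T ≈ 2.8387.
Law of sines: TS = SR·sin R/sin T ≈ 0.73105.
Area = ½·SR·RT·sin R ≈ 0.98518.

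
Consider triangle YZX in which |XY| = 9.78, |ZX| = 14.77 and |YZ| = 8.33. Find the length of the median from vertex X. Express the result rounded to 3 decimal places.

Median from X: ½√(2·|ZX|² + 2·|XY|² − |YZ|²) ≈ 11.813.

m_X ≈ 11.813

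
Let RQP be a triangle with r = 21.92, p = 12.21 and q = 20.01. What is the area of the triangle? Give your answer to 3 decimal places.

area ≈ 120.937

Semiperimeter s = (21.92 + 20.01 + 12.21)/2 = 27.07.
Heron's formula: area = √(27.07·5.15·7.06·14.86) ≈ 120.94.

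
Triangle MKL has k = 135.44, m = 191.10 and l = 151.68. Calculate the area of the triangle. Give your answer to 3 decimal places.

area ≈ 10200.501

Semiperimeter s = (191.1 + 135.44 + 151.68)/2 = 239.11.
Heron's formula: area = √(239.11·48.01·103.67·87.43) ≈ 10201.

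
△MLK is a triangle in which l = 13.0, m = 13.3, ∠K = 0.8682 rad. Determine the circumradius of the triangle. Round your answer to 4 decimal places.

7.2494

By the law of cosines, k² = m² + l² − 2·m·l·cos K = 122.43, so k ≈ 11.065.
Area = ½·m·l·sin K ≈ 65.976.
Circumradius = k/(2 sin K) ≈ 7.2494.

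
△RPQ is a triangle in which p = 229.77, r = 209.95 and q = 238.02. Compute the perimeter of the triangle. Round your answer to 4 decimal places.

677.7400

Perimeter = 209.95 + 229.77 + 238.02 = 677.74.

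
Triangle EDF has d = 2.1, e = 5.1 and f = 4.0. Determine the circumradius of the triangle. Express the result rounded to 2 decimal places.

By the law of cosines, cos E = (d² + f² − e²) / (2·d·f) ≈ -0.33333, so ∠E ≈ 109.47°.
Circumradius = e/(2 sin E) ≈ 2.7047.

R ≈ 2.70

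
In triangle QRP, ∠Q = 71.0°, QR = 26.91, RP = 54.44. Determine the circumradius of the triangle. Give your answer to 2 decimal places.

28.79

Law of sines: sin P = QR·sin Q/RP ≈ 0.46738.
Since RP ≥ QR, only the acute value applies: ∠P ≈ 27.86°.
Then ∠R = 180° − ∠Q − ∠P ≈ 81.14°.
Law of sines gives PQ = RP·sin R/sin Q ≈ 56.889.
Circumradius = RP/(2 sin Q) ≈ 28.788.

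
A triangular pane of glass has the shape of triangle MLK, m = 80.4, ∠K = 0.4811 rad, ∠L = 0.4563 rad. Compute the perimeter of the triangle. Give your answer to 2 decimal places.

170.51

The third angle is ∠M = π − ∠L − ∠K = 2.2042 rad.
Law of sines: l = m·sin L/sin M ≈ 43.952.
Law of sines: k = m·sin K/sin M ≈ 46.159.
Semiperimeter s = (80.4+43.952+46.159)/2 = 85.256.
Perimeter = 80.4 + 43.952 + 46.159 = 170.51.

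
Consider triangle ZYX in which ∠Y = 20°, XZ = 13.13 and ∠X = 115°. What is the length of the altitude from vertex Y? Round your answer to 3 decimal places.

h_Y ≈ 24.602

The third angle is ∠Z = 180° − ∠Y − ∠X = 45.00°.
Law of sines: YX = XZ·sin Z/sin Y ≈ 27.146.
Law of sines: ZY = XZ·sin X/sin Y ≈ 34.793.
Area = ½·XZ·YX·sin X ≈ 161.51.
The altitude from Y has length 2·area/XZ ≈ 24.602.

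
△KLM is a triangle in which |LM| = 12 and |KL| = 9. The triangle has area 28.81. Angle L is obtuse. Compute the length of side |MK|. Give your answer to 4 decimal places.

20.1913

From area = ½·|KL|·|LM|·sin L, we get sin L = 2·area/(|KL|·|LM|) ≈ 0.53352.
Taking the obtuse solution, ∠L ≈ 2.579 rad.
Law of cosines then gives |MK| ≈ 20.191.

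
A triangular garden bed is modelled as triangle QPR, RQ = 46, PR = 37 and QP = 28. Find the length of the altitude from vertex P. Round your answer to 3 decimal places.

Semiperimeter s = (37 + 46 + 28)/2 = 55.5.
Heron's formula: area = √(55.5·18.5·9.5·27.5) ≈ 517.92.
The altitude from P has length 2·area/RQ ≈ 22.518.

22.518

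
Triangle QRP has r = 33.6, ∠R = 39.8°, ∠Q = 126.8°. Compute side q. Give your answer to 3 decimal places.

42.031

The third angle is ∠P = 180° − ∠Q − ∠R = 13.40°.
Law of sines: q = r·sin Q/sin R ≈ 42.031.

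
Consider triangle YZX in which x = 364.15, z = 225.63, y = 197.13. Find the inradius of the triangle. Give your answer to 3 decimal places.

Semiperimeter s = (197.13 + 225.63 + 364.15)/2 = 393.45.
Heron's formula: area = √(393.45·196.32·167.82·29.305) ≈ 19491.
Inradius = area/s = 19491/393.45 ≈ 49.538.

r ≈ 49.538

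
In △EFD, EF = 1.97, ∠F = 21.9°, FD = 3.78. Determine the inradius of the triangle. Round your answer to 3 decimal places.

By the law of cosines, DE² = EF² + FD² − 2·EF·FD·cos F = 4.3508, so DE ≈ 2.0859.
Area = ½·EF·FD·sin F ≈ 1.3887.
Semiperimeter s = (3.78+2.0859+1.97)/2 = 3.9179.
Inradius = area/s = 1.3887/3.9179 ≈ 0.35446.

0.354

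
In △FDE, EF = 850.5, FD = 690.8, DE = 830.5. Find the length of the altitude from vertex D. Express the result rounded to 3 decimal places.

Semiperimeter s = (830.5 + 850.5 + 690.8)/2 = 1185.9.
Heron's formula: area = √(1185.9·355.4·335.4·495.1) ≈ 2.6455e+05.
The altitude from D has length 2·area/EF ≈ 622.11.

622.109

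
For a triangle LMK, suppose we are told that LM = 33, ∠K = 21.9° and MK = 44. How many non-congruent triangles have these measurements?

2

MK·sin K = 44·sin(21.9°) ≈ 16.41.
Since MK sin K < LM < MK (16.41 < 33 < 44), two triangles exist.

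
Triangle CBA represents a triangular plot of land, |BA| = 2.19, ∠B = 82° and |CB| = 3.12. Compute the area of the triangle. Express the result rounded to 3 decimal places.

area ≈ 3.383

Area = ½·|CB|·|BA|·sin B ≈ 3.3832.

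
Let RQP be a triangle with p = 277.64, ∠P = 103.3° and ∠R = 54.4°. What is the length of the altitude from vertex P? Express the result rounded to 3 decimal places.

The third angle is ∠Q = 180° − ∠P − ∠R = 22.30°.
Law of sines: r = p·sin R/sin P ≈ 231.97.
Law of sines: q = p·sin Q/sin P ≈ 108.26.
Area = ½·p·r·sin Q ≈ 12219.
The altitude from P has length 2·area/p ≈ 88.023.

h_P ≈ 88.023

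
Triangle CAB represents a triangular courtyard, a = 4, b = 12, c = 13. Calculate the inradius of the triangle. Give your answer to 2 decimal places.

r ≈ 1.65

Semiperimeter s = (13 + 4 + 12)/2 = 14.5.
Heron's formula: area = √(14.5·1.5·10.5·2.5) ≈ 23.894.
Inradius = area/s = 23.894/14.5 ≈ 1.6479.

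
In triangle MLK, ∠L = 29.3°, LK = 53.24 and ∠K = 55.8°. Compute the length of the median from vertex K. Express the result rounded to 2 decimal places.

m_K ≈ 35.65

The third angle is ∠M = 180° − ∠L − ∠K = 94.90°.
Law of sines: KM = LK·sin L/sin M ≈ 26.15.
Law of sines: ML = LK·sin K/sin M ≈ 44.195.
Median from K: ½√(2·LK² + 2·KM² − ML²) ≈ 35.649.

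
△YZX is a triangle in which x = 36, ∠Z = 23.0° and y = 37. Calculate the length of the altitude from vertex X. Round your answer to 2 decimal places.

h_X ≈ 14.46

By the law of cosines, z² = x² + y² − 2·x·y·cos Z = 212.78, so z ≈ 14.587.
Area = ½·x·y·sin Z ≈ 260.23.
The altitude from X has length 2·area/x ≈ 14.457.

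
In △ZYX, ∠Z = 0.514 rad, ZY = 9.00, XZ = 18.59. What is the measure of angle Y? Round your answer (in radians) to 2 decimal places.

By the law of cosines, YX² = XZ² + ZY² − 2·XZ·ZY·cos Z = 135.21, so YX ≈ 11.628.
Law of cosines again: cos Y = (ZY² + YX² − XZ²)/(2·ZY·YX) ≈ -0.61816, so ∠Y ≈ 2.237 rad.

2.24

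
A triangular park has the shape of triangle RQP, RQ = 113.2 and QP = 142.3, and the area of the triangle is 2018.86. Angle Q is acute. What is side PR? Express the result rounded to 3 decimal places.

From area = ½·RQ·QP·sin Q, we get sin Q = 2·area/(RQ·QP) ≈ 0.25066.
Taking the acute solution, ∠Q ≈ 14.52°.
Law of cosines then gives PR ≈ 43.305.

43.305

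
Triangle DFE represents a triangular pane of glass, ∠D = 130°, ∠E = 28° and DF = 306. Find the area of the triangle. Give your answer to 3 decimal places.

The third angle is ∠F = 180° − ∠E − ∠D = 22.00°.
Law of sines: FE = DF·sin D/sin E ≈ 499.31.
Law of sines: ED = DF·sin F/sin E ≈ 244.17.
Area = ½·DF·FE·sin F ≈ 28618.

area ≈ 28617.583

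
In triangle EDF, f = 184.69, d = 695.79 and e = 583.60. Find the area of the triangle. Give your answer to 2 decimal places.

Semiperimeter s = (583.6 + 695.79 + 184.69)/2 = 732.04.
Heron's formula: area = √(732.04·148.44·36.25·547.35) ≈ 46433.

46433.29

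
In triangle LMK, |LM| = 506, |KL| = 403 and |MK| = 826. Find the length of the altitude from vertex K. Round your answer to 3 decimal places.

Semiperimeter s = (826 + 403 + 506)/2 = 867.5.
Heron's formula: area = √(867.5·41.5·464.5·361.5) ≈ 77751.
The altitude from K has length 2·area/|LM| ≈ 307.32.

307.316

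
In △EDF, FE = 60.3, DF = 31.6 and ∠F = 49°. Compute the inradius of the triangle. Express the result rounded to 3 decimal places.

By the law of cosines, ED² = DF² + FE² − 2·DF·FE·cos F = 2134.4, so ED ≈ 46.2.
Area = ½·DF·FE·sin F ≈ 719.04.
Semiperimeter s = (31.6+60.3+46.2)/2 = 69.05.
Inradius = area/s = 719.04/69.05 ≈ 10.413.

10.413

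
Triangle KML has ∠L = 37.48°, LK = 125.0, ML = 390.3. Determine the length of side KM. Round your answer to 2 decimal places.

By the law of cosines, KM² = ML² + LK² − 2·ML·LK·cos L = 90527, so KM ≈ 300.88.

300.88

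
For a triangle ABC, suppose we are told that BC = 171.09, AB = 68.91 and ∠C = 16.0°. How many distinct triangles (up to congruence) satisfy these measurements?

BC·sin C = 171.09·sin(16.0°) ≈ 47.16.
Since BC sin C < AB < BC (47.16 < 68.91 < 171.09), two triangles exist.

2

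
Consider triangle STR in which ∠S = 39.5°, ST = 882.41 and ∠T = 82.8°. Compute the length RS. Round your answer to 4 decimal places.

1035.7169

The third angle is ∠R = 180° − ∠S − ∠T = 57.70°.
Law of sines: RS = ST·sin T/sin R ≈ 1035.7.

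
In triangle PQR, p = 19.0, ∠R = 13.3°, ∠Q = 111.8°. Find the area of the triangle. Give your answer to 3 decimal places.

area ≈ 47.124

The third angle is ∠P = 180° − ∠Q − ∠R = 54.90°.
Law of sines: q = p·sin Q/sin P ≈ 21.562.
Law of sines: r = p·sin R/sin P ≈ 5.3425.
Area = ½·p·q·sin R ≈ 47.124.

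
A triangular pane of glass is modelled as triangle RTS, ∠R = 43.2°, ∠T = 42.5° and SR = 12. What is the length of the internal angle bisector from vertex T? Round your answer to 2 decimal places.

The third angle is ∠S = 180° − ∠R − ∠T = 94.30°.
Law of sines: TS = SR·sin R/sin T ≈ 12.159.
Law of sines: RT = SR·sin S/sin T ≈ 17.712.
The bisector from T has length 2·RT·TS·cos(∠T/2)/(RT+TS) ≈ 13.439.

t_T ≈ 13.44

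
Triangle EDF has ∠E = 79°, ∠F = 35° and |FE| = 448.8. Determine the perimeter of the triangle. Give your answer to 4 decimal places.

perimeter ≈ 1212.8292

The third angle is ∠D = 180° − ∠F − ∠E = 66.00°.
Law of sines: |DF| = |FE|·sin E/sin D ≈ 482.25.
Law of sines: |ED| = |FE|·sin F/sin D ≈ 281.78.
Semiperimeter s = (482.25+448.8+281.78)/2 = 606.41.
Perimeter = 482.25 + 448.8 + 281.78 = 1212.8.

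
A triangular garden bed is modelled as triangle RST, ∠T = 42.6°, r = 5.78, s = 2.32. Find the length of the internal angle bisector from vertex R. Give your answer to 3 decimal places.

By the law of cosines, t² = r² + s² − 2·r·s·cos T = 19.049, so t ≈ 4.3645.
Law of cosines again: cos R = (s² + t² − r²)/(2·s·t) ≈ -0.44326, so ∠R ≈ 116.31°.
The bisector from R has length 2·s·t·cos(∠R/2)/(s+t) ≈ 1.5984.

1.598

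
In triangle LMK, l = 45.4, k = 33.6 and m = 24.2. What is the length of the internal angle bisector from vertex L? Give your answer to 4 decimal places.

17.6482

By the law of cosines, cos L = (m² + k² − l²) / (2·m·k) ≈ -0.21311, so ∠L ≈ 102.30°.
The bisector from L has length 2·m·k·cos(∠L/2)/(m+k) ≈ 17.648.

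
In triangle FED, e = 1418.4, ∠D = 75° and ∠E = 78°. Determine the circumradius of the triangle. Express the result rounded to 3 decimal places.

R ≈ 725.044

The third angle is ∠F = 180° − ∠E − ∠D = 27.00°.
Law of sines: f = e·sin F/sin E ≈ 658.33.
Law of sines: d = e·sin D/sin E ≈ 1400.7.
Circumradius = e/(2 sin E) ≈ 725.04.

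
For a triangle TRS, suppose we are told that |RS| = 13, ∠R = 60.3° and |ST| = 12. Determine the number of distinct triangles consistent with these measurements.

|RS|·sin R = 13·sin(60.3°) ≈ 11.29.
Since |RS| sin R < |ST| < |RS| (11.29 < 12 < 13), two triangles exist.

2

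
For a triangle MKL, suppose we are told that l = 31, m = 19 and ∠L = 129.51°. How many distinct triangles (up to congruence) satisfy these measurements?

1

m·sin L = 19·sin(129.51°) ≈ 14.66.
Since ∠L is not acute, a triangle exists only if l > m; here l > m, so there is exactly one triangle.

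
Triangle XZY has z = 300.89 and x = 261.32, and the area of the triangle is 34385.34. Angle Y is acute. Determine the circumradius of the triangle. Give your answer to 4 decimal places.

From area = ½·x·z·sin Y, we get sin Y = 2·area/(x·z) ≈ 0.87463.
Taking the acute solution, ∠Y ≈ 61.00°.
Law of cosines then gives y ≈ 287.38.
Circumradius = y/(2 sin Y) ≈ 164.29.

R ≈ 164.2852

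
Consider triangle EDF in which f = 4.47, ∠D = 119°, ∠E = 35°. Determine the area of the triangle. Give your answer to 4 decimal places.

The third angle is ∠F = 180° − ∠E − ∠D = 26.00°.
Law of sines: e = f·sin E/sin F ≈ 5.8487.
Law of sines: d = f·sin D/sin F ≈ 8.9184.
Area = ½·f·e·sin D ≈ 11.433.

11.4328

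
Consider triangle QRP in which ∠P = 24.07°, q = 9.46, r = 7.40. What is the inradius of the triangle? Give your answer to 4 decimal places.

By the law of cosines, p² = q² + r² − 2·q·r·cos P = 16.418, so p ≈ 4.0519.
Area = ½·q·r·sin P ≈ 14.276.
Semiperimeter s = (9.46+7.4+4.0519)/2 = 10.456.
Inradius = area/s = 14.276/10.456 ≈ 1.3653.

1.3653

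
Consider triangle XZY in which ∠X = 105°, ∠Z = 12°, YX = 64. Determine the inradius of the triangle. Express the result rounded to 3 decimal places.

The third angle is ∠Y = 180° − ∠X − ∠Z = 63.00°.
Law of sines: ZY = YX·sin X/sin Z ≈ 297.33.
Law of sines: XZ = YX·sin Y/sin Z ≈ 274.27.
Area = ½·YX·ZY·sin Y ≈ 8477.7.
Semiperimeter s = (297.33+64+274.27)/2 = 317.8.
Inradius = area/s = 8477.7/317.8 ≈ 26.676.

26.676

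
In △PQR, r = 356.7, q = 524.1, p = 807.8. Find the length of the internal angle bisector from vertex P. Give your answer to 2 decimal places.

By the law of cosines, cos P = (q² + r² − p²) / (2·q·r) ≈ -0.67031, so ∠P ≈ 132.09°.
The bisector from P has length 2·q·r·cos(∠P/2)/(q+r) ≈ 172.35.

172.35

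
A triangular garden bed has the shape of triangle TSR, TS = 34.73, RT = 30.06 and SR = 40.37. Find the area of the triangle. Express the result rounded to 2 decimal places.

area ≈ 508.01

Semiperimeter s = (40.37 + 30.06 + 34.73)/2 = 52.58.
Heron's formula: area = √(52.58·12.21·22.52·17.85) ≈ 508.01.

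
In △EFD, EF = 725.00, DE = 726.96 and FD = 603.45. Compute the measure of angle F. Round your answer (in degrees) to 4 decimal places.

∠F ≈ 65.6116°

By the law of cosines, cos F = (EF² + FD² − DE²) / (2·EF·FD) ≈ 0.41292, so ∠F ≈ 65.61°.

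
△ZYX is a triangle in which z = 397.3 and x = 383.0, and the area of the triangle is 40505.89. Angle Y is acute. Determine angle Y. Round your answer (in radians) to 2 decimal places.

From area = ½·x·z·sin Y, we get sin Y = 2·area/(x·z) ≈ 0.53239.
Taking the acute solution, ∠Y ≈ 0.561 rad.

∠Y ≈ 0.56 rad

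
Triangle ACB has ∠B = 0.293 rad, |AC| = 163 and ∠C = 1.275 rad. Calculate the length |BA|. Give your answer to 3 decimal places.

539.845

The third angle is ∠A = π − ∠C − ∠B = 1.574 rad.
Law of sines: |BA| = |AC|·sin C/sin B ≈ 539.84.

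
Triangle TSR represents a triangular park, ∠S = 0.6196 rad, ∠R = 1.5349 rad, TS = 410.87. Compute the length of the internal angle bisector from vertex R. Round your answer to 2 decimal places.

The third angle is ∠T = π − ∠S − ∠R = 0.9871 rad.
Law of sines: SR = TS·sin T/sin R ≈ 343.06.
Law of sines: RT = TS·sin S/sin R ≈ 238.75.
The bisector from R has length 2·SR·RT·cos(∠R/2)/(SR+RT) ≈ 202.63.

t_R ≈ 202.63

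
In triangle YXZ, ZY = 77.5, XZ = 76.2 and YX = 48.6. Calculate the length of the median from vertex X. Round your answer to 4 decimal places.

m_X ≈ 50.8197

Median from X: ½√(2·YX² + 2·XZ² − ZY²) ≈ 50.82.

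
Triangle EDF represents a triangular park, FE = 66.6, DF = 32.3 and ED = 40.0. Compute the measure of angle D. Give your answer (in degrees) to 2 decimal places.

By the law of cosines, cos D = (ED² + DF² − FE²) / (2·ED·DF) ≈ -0.69360, so ∠D ≈ 133.92°.

133.92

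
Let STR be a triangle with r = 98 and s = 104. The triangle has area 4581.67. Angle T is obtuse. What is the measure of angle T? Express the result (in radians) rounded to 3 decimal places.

From area = ½·r·s·sin T, we get sin T = 2·area/(r·s) ≈ 0.89907.
Taking the obtuse solution, ∠T ≈ 2.024 rad.

2.024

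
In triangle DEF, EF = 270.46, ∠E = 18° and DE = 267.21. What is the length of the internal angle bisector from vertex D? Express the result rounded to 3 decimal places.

By the law of cosines, FD² = DE² + EF² − 2·DE·EF·cos E = 7084.8, so FD ≈ 84.171.
Law of cosines again: cos D = (FD² + DE² − EF²)/(2·FD·DE) ≈ 0.11865, so ∠D ≈ 83.19°.
The bisector from D has length 2·FD·DE·cos(∠D/2)/(FD+DE) ≈ 95.742.

t_D ≈ 95.742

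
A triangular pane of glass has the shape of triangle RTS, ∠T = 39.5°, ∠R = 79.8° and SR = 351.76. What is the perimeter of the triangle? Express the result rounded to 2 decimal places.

1378.30

The third angle is ∠S = 180° − ∠R − ∠T = 60.70°.
Law of sines: TS = SR·sin R/sin T ≈ 544.27.
Law of sines: RT = SR·sin S/sin T ≈ 482.27.
Semiperimeter s = (544.27+351.76+482.27)/2 = 689.15.
Perimeter = 544.27 + 351.76 + 482.27 = 1378.3.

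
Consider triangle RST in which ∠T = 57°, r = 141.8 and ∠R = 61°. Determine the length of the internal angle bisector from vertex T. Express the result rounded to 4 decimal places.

The third angle is ∠S = 180° − ∠T − ∠R = 62.00°.
Law of sines: s = r·sin S/sin R ≈ 143.15.
Law of sines: t = r·sin T/sin R ≈ 135.97.
The bisector from T has length 2·r·s·cos(∠T/2)/(r+s) ≈ 125.21.

125.2067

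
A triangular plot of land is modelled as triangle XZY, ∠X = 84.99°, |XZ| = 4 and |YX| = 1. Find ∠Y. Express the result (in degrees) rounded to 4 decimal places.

80.7258

By the law of cosines, |ZY|² = |YX|² + |XZ|² − 2·|YX|·|XZ|·cos X = 16.301, so |ZY| ≈ 4.0375.
Law of cosines again: cos Y = (|ZY|² + |YX|² − |XZ|²)/(2·|ZY|·|YX|) ≈ 0.16116, so ∠Y ≈ 80.73°.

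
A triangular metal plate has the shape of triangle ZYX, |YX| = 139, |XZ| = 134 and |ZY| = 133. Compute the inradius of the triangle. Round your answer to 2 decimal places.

Semiperimeter s = (139 + 134 + 133)/2 = 203.
Heron's formula: area = √(203·64·69·70) ≈ 7921.6.
Inradius = area/s = 7921.6/203 ≈ 39.023.

39.02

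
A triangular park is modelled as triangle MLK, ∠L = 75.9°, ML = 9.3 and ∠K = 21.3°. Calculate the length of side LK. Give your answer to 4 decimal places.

25.4002

The third angle is ∠M = 180° − ∠L − ∠K = 82.80°.
Law of sines: LK = ML·sin M/sin K ≈ 25.4.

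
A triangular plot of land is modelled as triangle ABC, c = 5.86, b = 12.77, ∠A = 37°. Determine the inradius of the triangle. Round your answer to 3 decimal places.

By the law of cosines, a² = b² + c² − 2·b·c·cos A = 77.885, so a ≈ 8.8253.
Area = ½·b·c·sin A ≈ 22.518.
Semiperimeter s = (8.8253+12.77+5.86)/2 = 13.728.
Inradius = area/s = 22.518/13.728 ≈ 1.6403.

r ≈ 1.640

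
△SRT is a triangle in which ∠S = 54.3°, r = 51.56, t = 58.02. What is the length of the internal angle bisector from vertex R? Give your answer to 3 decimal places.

By the law of cosines, s² = r² + t² − 2·r·t·cos S = 2533.4, so s ≈ 50.333.
Law of cosines again: cos R = (t² + s² − r²)/(2·t·s) ≈ 0.55496, so ∠R ≈ 56.29°.
The bisector from R has length 2·t·s·cos(∠R/2)/(t+s) ≈ 47.53.

t_R ≈ 47.530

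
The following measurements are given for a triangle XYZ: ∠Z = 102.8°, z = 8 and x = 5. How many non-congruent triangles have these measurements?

1

x·sin Z = 5·sin(102.8°) ≈ 4.876.
Since ∠Z is not acute, a triangle exists only if z > x; here z > x, so there is exactly one triangle.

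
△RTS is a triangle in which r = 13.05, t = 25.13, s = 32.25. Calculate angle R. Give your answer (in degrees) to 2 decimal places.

By the law of cosines, cos R = (t² + s² − r²) / (2·t·s) ≈ 0.92621, so ∠R ≈ 22.15°.

∠R ≈ 22.15°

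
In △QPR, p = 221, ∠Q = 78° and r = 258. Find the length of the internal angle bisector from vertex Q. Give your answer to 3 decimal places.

By the law of cosines, q² = p² + r² − 2·p·r·cos Q = 91696, so q ≈ 302.81.
The bisector from Q has length 2·p·r·cos(∠Q/2)/(p+r) ≈ 185.02.

185.016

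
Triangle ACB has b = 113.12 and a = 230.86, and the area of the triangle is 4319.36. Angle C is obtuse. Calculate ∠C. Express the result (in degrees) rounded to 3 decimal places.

From area = ½·b·a·sin C, we get sin C = 2·area/(b·a) ≈ 0.33080.
Taking the obtuse solution, ∠C ≈ 160.68°.

160.683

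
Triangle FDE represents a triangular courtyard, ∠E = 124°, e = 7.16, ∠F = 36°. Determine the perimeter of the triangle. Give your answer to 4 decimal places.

perimeter ≈ 15.1903

The third angle is ∠D = 180° − ∠E − ∠F = 20.00°.
Law of sines: f = e·sin F/sin E ≈ 5.0764.
Law of sines: d = e·sin D/sin E ≈ 2.9539.
Semiperimeter s = (5.0764+2.9539+7.16)/2 = 7.5951.
Perimeter = 5.0764 + 2.9539 + 7.16 = 15.19.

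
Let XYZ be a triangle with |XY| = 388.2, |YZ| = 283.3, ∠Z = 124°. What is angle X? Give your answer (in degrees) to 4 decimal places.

∠X ≈ 37.2298°

Law of sines: sin X = |YZ|·sin Z/|XY| ≈ 0.60501.
Since |XY| ≥ |YZ|, only the acute value applies: ∠X ≈ 37.23°.
Then ∠Y = 180° − ∠Z − ∠X ≈ 18.77°.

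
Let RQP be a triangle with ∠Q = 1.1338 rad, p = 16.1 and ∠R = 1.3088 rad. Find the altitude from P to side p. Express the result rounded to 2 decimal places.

h_P ≈ 21.90

The third angle is ∠P = π − ∠R − ∠Q = 0.6990 rad.
Law of sines: r = p·sin R/sin P ≈ 24.168.
Law of sines: q = p·sin Q/sin P ≈ 22.67.
Area = ½·p·r·sin Q ≈ 176.27.
The altitude from P has length 2·area/p ≈ 21.897.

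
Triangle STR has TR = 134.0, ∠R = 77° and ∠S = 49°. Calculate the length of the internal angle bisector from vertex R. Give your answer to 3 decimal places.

t_R ≈ 108.512

The third angle is ∠T = 180° − ∠R − ∠S = 54.00°.
Law of sines: RS = TR·sin T/sin S ≈ 143.64.
Law of sines: ST = TR·sin R/sin S ≈ 173.
The bisector from R has length 2·TR·RS·cos(∠R/2)/(TR+RS) ≈ 108.51.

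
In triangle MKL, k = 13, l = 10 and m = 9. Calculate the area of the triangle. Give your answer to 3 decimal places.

Semiperimeter s = (9 + 13 + 10)/2 = 16.
Heron's formula: area = √(16·7·3·6) ≈ 44.9.

44.900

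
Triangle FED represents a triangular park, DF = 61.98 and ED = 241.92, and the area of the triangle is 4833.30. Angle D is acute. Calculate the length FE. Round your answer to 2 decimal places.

From area = ½·ED·DF·sin D, we get sin D = 2·area/(ED·DF) ≈ 0.64469.
Taking the acute solution, ∠D ≈ 40.14°.
Law of cosines then gives FE ≈ 198.6.

198.60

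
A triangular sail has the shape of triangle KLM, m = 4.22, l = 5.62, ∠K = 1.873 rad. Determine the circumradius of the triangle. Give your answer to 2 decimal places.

By the law of cosines, k² = l² + m² − 2·l·m·cos K = 63.51, so k ≈ 7.9693.
Area = ½·l·m·sin K ≈ 11.321.
Circumradius = k/(2 sin K) ≈ 4.1738.

R ≈ 4.17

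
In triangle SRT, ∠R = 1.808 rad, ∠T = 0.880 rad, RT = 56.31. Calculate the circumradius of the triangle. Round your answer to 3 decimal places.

64.252

The third angle is ∠S = π − ∠R − ∠T = 0.454 rad.
Law of sines: TS = RT·sin R/sin S ≈ 124.91.
Law of sines: SR = RT·sin T/sin S ≈ 99.043.
Circumradius = RT/(2 sin S) ≈ 64.252.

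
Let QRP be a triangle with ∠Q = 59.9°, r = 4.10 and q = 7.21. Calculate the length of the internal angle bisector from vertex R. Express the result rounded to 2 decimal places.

7.48

Law of sines: sin R = r·sin Q/q ≈ 0.49197.
Since q ≥ r, only the acute value applies: ∠R ≈ 29.47°.
Then ∠P = 180° − ∠Q − ∠R ≈ 90.63°.
Law of sines gives p = q·sin P/sin Q ≈ 8.3333.
The bisector from R has length 2·p·q·cos(∠R/2)/(p+q) ≈ 7.4768.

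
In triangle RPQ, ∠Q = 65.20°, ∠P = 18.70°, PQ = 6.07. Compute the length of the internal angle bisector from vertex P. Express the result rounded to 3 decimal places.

The third angle is ∠R = 180° − ∠P − ∠Q = 96.10°.
Law of sines: QR = PQ·sin P/sin R ≈ 1.9572.
Law of sines: RP = PQ·sin Q/sin R ≈ 5.5416.
The bisector from P has length 2·RP·PQ·cos(∠P/2)/(RP+PQ) ≈ 5.7168.

t_P ≈ 5.717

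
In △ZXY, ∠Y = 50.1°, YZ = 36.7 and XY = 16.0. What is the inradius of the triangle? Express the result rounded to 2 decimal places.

By the law of cosines, ZX² = XY² + YZ² − 2·XY·YZ·cos Y = 849.57, so ZX ≈ 29.147.
Area = ½·XY·YZ·sin Y ≈ 225.24.
Semiperimeter s = (16+36.7+29.147)/2 = 40.924.
Inradius = area/s = 225.24/40.924 ≈ 5.5039.

5.50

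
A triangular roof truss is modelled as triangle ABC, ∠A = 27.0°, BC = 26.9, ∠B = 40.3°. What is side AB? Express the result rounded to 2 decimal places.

54.66

The third angle is ∠C = 180° − ∠A − ∠B = 112.70°.
Law of sines: AB = BC·sin C/sin A ≈ 54.663.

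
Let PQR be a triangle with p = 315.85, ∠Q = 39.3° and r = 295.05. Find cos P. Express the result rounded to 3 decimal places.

0.245

By the law of cosines, q² = r² + p² − 2·r·p·cos Q = 42585, so q ≈ 206.36.
Law of cosines again: cos P = (q² + r² − p²)/(2·q·r) ≈ 0.24536, so ∠P ≈ 75.80°.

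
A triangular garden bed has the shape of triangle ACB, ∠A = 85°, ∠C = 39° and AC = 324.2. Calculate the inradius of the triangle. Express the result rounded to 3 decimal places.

The third angle is ∠B = 180° − ∠A − ∠C = 56.00°.
Law of sines: CB = AC·sin A/sin B ≈ 389.57.
Law of sines: BA = AC·sin C/sin B ≈ 246.1.
Area = ½·AC·CB·sin C ≈ 39741.
Semiperimeter s = (389.57+246.1+324.2)/2 = 479.93.
Inradius = area/s = 39741/479.93 ≈ 82.805.

82.805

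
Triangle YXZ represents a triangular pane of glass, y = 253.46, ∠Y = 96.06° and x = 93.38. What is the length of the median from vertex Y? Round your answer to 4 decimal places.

117.6128

Law of sines: sin X = x·sin Y/y ≈ 0.36636.
Since y ≥ x, only the acute value applies: ∠X ≈ 21.49°.
Then ∠Z = 180° − ∠Y − ∠X ≈ 62.45°.
Law of sines gives z = y·sin Z/sin Y ≈ 225.98.
Median from Y: ½√(2·x² + 2·z² − y²) ≈ 117.61.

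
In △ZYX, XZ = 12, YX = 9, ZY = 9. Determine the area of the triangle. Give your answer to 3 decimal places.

Semiperimeter s = (9 + 12 + 9)/2 = 15.
Heron's formula: area = √(15·6·3·6) ≈ 40.249.

40.249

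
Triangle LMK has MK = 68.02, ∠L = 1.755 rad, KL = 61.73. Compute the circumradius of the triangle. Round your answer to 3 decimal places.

34.595

Law of sines: sin M = KL·sin L/MK ≈ 0.89217.
Since MK ≥ KL, only the acute value applies: ∠M ≈ 1.102 rad.
Then ∠K = π − ∠L − ∠M ≈ 0.284 rad.
Law of sines gives LM = MK·sin K/sin L ≈ 19.417.
Circumradius = MK/(2 sin L) ≈ 34.595.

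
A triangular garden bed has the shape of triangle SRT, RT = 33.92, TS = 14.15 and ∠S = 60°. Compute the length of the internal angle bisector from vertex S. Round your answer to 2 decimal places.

t_S ≈ 17.95

Law of sines: sin R = TS·sin S/RT ≈ 0.36127.
Since RT ≥ TS, only the acute value applies: ∠R ≈ 21.18°.
Then ∠T = 180° − ∠S − ∠R ≈ 98.82°.
Law of sines gives SR = RT·sin T/sin S ≈ 38.704.
The bisector from S has length 2·TS·SR·cos(∠S/2)/(TS+SR) ≈ 17.947.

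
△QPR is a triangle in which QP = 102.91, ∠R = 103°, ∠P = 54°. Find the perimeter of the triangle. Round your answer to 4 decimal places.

perimeter ≈ 229.6237

The third angle is ∠Q = 180° − ∠P − ∠R = 23.00°.
Law of sines: PR = QP·sin Q/sin R ≈ 41.268.
Law of sines: RQ = QP·sin P/sin R ≈ 85.446.
Semiperimeter s = (41.268+85.446+102.91)/2 = 114.81.
Perimeter = 41.268 + 85.446 + 102.91 = 229.62.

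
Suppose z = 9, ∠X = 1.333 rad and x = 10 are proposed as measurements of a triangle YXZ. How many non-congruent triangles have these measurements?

z·sin X = 9·sin(1.333 rad) ≈ 8.747.
Since x ≥ z, exactly one triangle exists.

1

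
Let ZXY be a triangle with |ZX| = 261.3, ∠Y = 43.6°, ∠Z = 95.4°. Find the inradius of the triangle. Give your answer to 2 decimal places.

r ≈ 72.90

The third angle is ∠X = 180° − ∠Y − ∠Z = 41.00°.
Law of sines: |XY| = |ZX|·sin Z/sin Y ≈ 377.22.
Law of sines: |YZ| = |ZX|·sin X/sin Y ≈ 248.58.
Area = ½·|ZX|·|XY|·sin X ≈ 32333.
Semiperimeter s = (377.22+248.58+261.3)/2 = 443.55.
Inradius = area/s = 32333/443.55 ≈ 72.896.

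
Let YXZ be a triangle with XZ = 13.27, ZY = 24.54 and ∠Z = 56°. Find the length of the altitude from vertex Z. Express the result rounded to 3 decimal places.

h_Z ≈ 13.267

By the law of cosines, YX² = XZ² + ZY² − 2·XZ·ZY·cos Z = 414.11, so YX ≈ 20.35.
Area = ½·XZ·ZY·sin Z ≈ 134.99.
The altitude from Z has length 2·area/YX ≈ 13.267.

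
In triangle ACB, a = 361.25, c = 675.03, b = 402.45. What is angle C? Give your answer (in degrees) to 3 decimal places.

∠C ≈ 124.143°

By the law of cosines, cos C = (b² + a² − c²) / (2·b·a) ≈ -0.56126, so ∠C ≈ 124.14°.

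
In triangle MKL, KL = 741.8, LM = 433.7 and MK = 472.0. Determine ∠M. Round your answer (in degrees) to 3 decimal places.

∠M ≈ 109.905°

By the law of cosines, cos M = (LM² + MK² − KL²) / (2·LM·MK) ≈ -0.34046, so ∠M ≈ 109.90°.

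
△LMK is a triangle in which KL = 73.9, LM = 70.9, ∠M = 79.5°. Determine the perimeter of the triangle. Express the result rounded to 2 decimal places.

Law of sines: sin K = LM·sin M/KL ≈ 0.94334.
Since KL ≥ LM, only the acute value applies: ∠K ≈ 70.62°.
Then ∠L = 180° − ∠M − ∠K ≈ 29.88°.
Law of sines gives MK = KL·sin L/sin M ≈ 37.443.
Semiperimeter s = (37.443+73.9+70.9)/2 = 91.121.
Perimeter = 37.443 + 73.9 + 70.9 = 182.24.

182.24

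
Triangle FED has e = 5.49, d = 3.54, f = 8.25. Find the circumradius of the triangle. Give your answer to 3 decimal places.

By the law of cosines, cos F = (e² + d² − f²) / (2·e·d) ≈ -0.65324, so ∠F ≈ 130.79°.
Circumradius = f/(2 sin F) ≈ 5.448.

R ≈ 5.448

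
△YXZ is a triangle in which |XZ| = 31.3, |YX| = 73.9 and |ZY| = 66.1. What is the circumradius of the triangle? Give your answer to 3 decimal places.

By the law of cosines, cos Y = (|ZY|² + |YX|² − |XZ|²) / (2·|ZY|·|YX|) ≈ 0.90595, so ∠Y ≈ 25.05°.
Circumradius = |XZ|/(2 sin Y) ≈ 36.964.

R ≈ 36.964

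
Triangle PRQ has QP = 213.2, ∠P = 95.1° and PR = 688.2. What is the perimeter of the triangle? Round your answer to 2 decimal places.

By the law of cosines, RQ² = QP² + PR² − 2·QP·PR·cos P = 5.4516e+05, so RQ ≈ 738.35.
Semiperimeter s = (738.35+213.2+688.2)/2 = 819.87.
Perimeter = 738.35 + 213.2 + 688.2 = 1639.7.

perimeter ≈ 1639.75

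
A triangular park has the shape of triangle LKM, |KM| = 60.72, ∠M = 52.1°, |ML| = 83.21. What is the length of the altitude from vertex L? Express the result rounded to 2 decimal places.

h_L ≈ 65.66

By the law of cosines, |LK|² = |KM|² + |ML|² − 2·|KM|·|ML|·cos M = 4403.5, so |LK| ≈ 66.359.
Area = ½·|KM|·|ML|·sin M ≈ 1993.4.
The altitude from L has length 2·area/|KM| ≈ 65.66.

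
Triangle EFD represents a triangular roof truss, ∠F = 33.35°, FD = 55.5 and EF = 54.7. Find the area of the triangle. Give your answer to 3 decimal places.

area ≈ 834.482

Area = ½·EF·FD·sin F ≈ 834.48.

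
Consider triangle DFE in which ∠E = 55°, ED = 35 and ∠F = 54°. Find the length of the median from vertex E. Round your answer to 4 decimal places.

The third angle is ∠D = 180° − ∠F − ∠E = 71.00°.
Law of sines: FE = ED·sin D/sin F ≈ 40.905.
Law of sines: DF = ED·sin E/sin F ≈ 35.438.
Median from E: ½√(2·FE² + 2·ED² − DF²) ≈ 33.692.

33.6920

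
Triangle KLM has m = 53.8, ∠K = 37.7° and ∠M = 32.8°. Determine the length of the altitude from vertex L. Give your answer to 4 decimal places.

h_L ≈ 32.9002

The third angle is ∠L = 180° − ∠M − ∠K = 109.50°.
Law of sines: k = m·sin K/sin M ≈ 60.734.
Law of sines: l = m·sin L/sin M ≈ 93.619.
Area = ½·m·k·sin L ≈ 1540.
The altitude from L has length 2·area/l ≈ 32.9.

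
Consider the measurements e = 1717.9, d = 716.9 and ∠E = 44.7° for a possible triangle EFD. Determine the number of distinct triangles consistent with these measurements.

d·sin E = 716.9·sin(44.7°) ≈ 504.3.
Since e ≥ d, exactly one triangle exists.

1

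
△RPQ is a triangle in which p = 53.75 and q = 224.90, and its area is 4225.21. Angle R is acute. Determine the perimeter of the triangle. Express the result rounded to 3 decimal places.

From area = ½·p·q·sin R, we get sin R = 2·area/(p·q) ≈ 0.69905.
Taking the acute solution, ∠R ≈ 44.35°.
Law of cosines then gives r ≈ 190.21.
Perimeter = 190.21 + 53.75 + 224.9 = 468.86.

perimeter ≈ 468.863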